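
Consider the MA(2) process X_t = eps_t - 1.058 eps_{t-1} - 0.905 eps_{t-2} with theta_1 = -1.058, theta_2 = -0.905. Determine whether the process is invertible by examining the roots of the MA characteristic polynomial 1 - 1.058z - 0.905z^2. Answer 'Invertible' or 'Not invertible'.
\text{Not invertible}

The MA(q) characteristic polynomial is P(z) = 1 - 1.058z - 0.905z^2.
Invertibility requires all roots to lie outside the unit circle, i.e. |z| > 1 for every root.
Set 1 + (-1.058) z + (-0.905) z^2 = 0, i.e. a z^2 + b z + c = 0 with a = -0.905, b = -1.058, c = 1.
Discriminant D = b^2 - 4ac = (-1.058)^2 - 4*(-0.905)*1 = 1.119364 - (-3.62) = 4.739364.
D >= 0, so the roots are real: z = (-b +/- sqrt(D)) / (2a) = (1.058 +/- 2.177008) / (-1.81).
  z_1 = (1.058 + 2.177008) / (-1.81) = -1.7873,   |z_1| = 1.7873.
  z_2 = (1.058 - 2.177008) / (-1.81) = 0.6182,   |z_2| = 0.6182.
Moduli of all roots: 1.7873, 0.6182.
All moduli strictly greater than 1? No.
Verdict: Not invertible.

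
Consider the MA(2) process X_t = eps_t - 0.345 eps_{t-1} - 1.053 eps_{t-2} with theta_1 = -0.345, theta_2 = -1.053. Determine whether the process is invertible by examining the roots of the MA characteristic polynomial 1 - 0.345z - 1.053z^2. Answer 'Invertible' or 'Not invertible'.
\text{Not invertible}

The MA(q) characteristic polynomial is P(z) = 1 - 0.345z - 1.053z^2.
Invertibility requires all roots to lie outside the unit circle, i.e. |z| > 1 for every root.
Set 1 + (-0.345) z + (-1.053) z^2 = 0, i.e. a z^2 + b z + c = 0 with a = -1.053, b = -0.345, c = 1.
Discriminant D = b^2 - 4ac = (-0.345)^2 - 4*(-1.053)*1 = 0.119025 - (-4.212) = 4.331025.
D >= 0, so the roots are real: z = (-b +/- sqrt(D)) / (2a) = (0.345 +/- 2.081111) / (-2.106).
  z_1 = (0.345 + 2.081111) / (-2.106) = -1.152,   |z_1| = 1.152.
  z_2 = (0.345 - 2.081111) / (-2.106) = 0.8244,   |z_2| = 0.8244.
Moduli of all roots: 1.1520, 0.8244.
All moduli strictly greater than 1? No.
Verdict: Not invertible.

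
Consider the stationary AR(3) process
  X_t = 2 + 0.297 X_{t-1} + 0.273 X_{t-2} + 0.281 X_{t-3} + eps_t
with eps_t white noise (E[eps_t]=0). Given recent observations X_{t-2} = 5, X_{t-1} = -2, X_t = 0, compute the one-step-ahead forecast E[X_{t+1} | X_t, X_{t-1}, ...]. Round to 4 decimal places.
E[X_{t+1} \mid \mathcal F_t] = 2.8590

For an AR(p) model X_t = c + sum_i phi_i X_{t-i} + eps_t, the
one-step-ahead conditional mean is
  E[X_{t+1} | X_t, ...] = c + sum_i phi_i X_{t+1-i}.
Substitute known values:
  E[X_{t+1} | ...] = 2 + (0.297) * (0) + (0.273) * (-2) + (0.281) * (5)
                   = 2.8590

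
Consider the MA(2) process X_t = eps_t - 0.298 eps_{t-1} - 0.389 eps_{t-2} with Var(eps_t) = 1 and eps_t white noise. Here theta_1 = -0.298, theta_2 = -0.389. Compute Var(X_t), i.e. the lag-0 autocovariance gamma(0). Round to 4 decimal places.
\gamma(0) = 1.2401

For an MA(q) process X_t = eps_t + sum_i theta_i eps_{t-i} with
Var(eps_t) = sigma^2, the variance is
  gamma(0) = sigma^2 * (1 + sum_i theta_i^2).
  sum_i theta_i^2 = (-0.298)^2 + (-0.389)^2 = 0.088804 + 0.151321 = 0.240125.
  gamma(0) = 1 * (1 + 0.240125) = 1 * 1.240125 = 1.240125, which rounds to 1.2401.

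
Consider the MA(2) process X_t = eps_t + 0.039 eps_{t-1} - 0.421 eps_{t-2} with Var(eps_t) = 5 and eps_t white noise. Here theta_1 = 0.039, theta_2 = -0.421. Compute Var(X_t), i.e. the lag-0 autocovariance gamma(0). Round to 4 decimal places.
\gamma(0) = 5.8938

For an MA(q) process X_t = eps_t + sum_i theta_i eps_{t-i} with
Var(eps_t) = sigma^2, the variance is
  gamma(0) = sigma^2 * (1 + sum_i theta_i^2).
  sum_i theta_i^2 = (0.039)^2 + (-0.421)^2 = 0.001521 + 0.177241 = 0.178762.
  gamma(0) = 5 * (1 + 0.178762) = 5 * 1.178762 = 5.89381, which rounds to 5.8938.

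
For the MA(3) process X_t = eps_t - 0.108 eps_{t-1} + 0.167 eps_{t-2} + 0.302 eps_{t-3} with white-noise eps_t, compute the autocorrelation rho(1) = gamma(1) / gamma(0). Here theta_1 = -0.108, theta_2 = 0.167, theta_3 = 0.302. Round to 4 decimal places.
\rho(1) = -0.0669

For an MA(q) process with theta_0 = 1, the autocovariance is
  gamma(k) = sigma^2 * sum_{i=0..q-k} theta_i * theta_{i+k},
and rho(k) = gamma(k) / gamma(0). Sigma^2 cancels.
  numerator   = (1)*(-0.108) + (-0.108)*(0.167) + (0.167)*(0.302) = -0.075602.
  denominator = (1)^2 + (-0.108)^2 + (0.167)^2 + (0.302)^2 = 1.130757.
  rho(1) = -0.075602 / 1.130757 = -0.0669.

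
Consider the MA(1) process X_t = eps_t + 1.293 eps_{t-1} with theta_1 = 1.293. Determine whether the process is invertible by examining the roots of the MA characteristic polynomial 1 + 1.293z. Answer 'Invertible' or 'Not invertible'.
\text{Not invertible}

The MA(q) characteristic polynomial is P(z) = 1 + 1.293z.
Invertibility requires all roots to lie outside the unit circle, i.e. |z| > 1 for every root.
This is linear in z: 1 + (1.293) z = 0  =>  z = -1/(1.293) = -0.773395,  |z| = 0.773395.
Moduli of all roots: 0.7734.
All moduli strictly greater than 1? No.
Verdict: Not invertible.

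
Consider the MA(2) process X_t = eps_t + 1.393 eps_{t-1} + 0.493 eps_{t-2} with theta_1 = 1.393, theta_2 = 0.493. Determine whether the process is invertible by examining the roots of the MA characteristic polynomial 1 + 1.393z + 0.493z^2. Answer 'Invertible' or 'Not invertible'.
\text{Invertible}

The MA(q) characteristic polynomial is P(z) = 1 + 1.393z + 0.493z^2.
Invertibility requires all roots to lie outside the unit circle, i.e. |z| > 1 for every root.
Set 1 + (1.393) z + (0.493) z^2 = 0, i.e. a z^2 + b z + c = 0 with a = 0.493, b = 1.393, c = 1.
Discriminant D = b^2 - 4ac = (1.393)^2 - 4*(0.493)*1 = 1.940449 - (1.972) = -0.031551.
D < 0, so the roots are the complex-conjugate pair z = (-b +/- i sqrt(-D)) / (2a) = -1.4128 +/- 0.1801i.
For a conjugate pair |z|^2 = z * conj(z) = (product of roots) = c/a = 1/(0.493) = 2.028398, so |z| = sqrt(2.028398) = 1.4242 for both roots.
Moduli of all roots: 1.4242, 1.4242.
All moduli strictly greater than 1? Yes.
Verdict: Invertible.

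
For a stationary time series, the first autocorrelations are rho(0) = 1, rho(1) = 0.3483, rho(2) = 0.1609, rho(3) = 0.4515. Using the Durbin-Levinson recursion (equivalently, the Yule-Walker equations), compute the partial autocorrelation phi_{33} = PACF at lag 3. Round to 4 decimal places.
\phi_{33} = 0.4360

The PACF at lag k is phi_{kk}, the last component of the solution
to the Yule-Walker system G_k phi = r_k where
  (G_k)_{ij} = rho(|i - j|), (r_k)_i = rho(i), i,j = 1..k.
Equivalently, Durbin-Levinson gives phi_{kk} iteratively:
  phi_{11} = rho(1)
  phi_{kk} = [rho(k) - sum_{j=1..k-1} phi_{k-1,j} rho(k-j)]
            / [1 - sum_{j=1..k-1} phi_{k-1,j} rho(j)],
  phi_{k,j} = phi_{k-1,j} - phi_{kk} phi_{k-1,k-j},  j = 1..k-1.
Step k = 1:
  phi_11 = rho(1) = 0.3483.
Step k = 2:
  phi_22 = [rho(2) - phi_11 rho(1)] / [1 - phi_11 rho(1)] = [0.1609 - (0.3483)(0.3483)] / [1 - (0.3483)(0.3483)]
         = 0.03958711 / 0.87868711 = 0.045053.
  Update: phi_21 = phi_11 - phi_22 phi_11 = 0.3483 - (0.045053)(0.3483) = 0.332608.
Step k = 3:
  phi_33 = [rho(3) - phi_21 rho(2) - phi_22 rho(1)] / [1 - phi_21 rho(1) - phi_22 rho(2)]
    numerator   = 0.4515 - (0.332608)(0.1609) - (0.045053)(0.3483) = 0.38229153
    denominator = 1 - (0.332608)(0.3483) - (0.045053)(0.1609) = 0.87690361
  phi_33 = 0.38229153 / 0.87690361 = 0.436.
Therefore phi_{33} = 0.4360.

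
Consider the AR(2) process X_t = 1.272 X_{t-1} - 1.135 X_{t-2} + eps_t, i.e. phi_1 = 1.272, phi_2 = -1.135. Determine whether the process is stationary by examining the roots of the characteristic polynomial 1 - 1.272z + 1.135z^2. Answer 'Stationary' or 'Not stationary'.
\text{Not stationary}

The AR(p) characteristic polynomial is P(z) = 1 - 1.272z + 1.135z^2.
Stationarity requires all roots to lie outside the unit circle, i.e. |z| > 1 for every root.
Set 1 + (-1.272) z + (1.135) z^2 = 0, i.e. a z^2 + b z + c = 0 with a = 1.135, b = -1.272, c = 1.
Discriminant D = b^2 - 4ac = (-1.272)^2 - 4*(1.135)*1 = 1.617984 - (4.54) = -2.922016.
D < 0, so the roots are the complex-conjugate pair z = (-b +/- i sqrt(-D)) / (2a) = 0.5604 +/- 0.753i.
For a conjugate pair |z|^2 = z * conj(z) = (product of roots) = c/a = 1/(1.135) = 0.881057, so |z| = sqrt(0.881057) = 0.9386 for both roots.
Moduli of all roots: 0.9386, 0.9386.
All moduli strictly greater than 1? No.
Verdict: Not stationary.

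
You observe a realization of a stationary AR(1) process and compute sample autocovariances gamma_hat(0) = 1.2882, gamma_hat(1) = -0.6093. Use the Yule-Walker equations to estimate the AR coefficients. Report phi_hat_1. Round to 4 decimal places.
\hat\phi_{1} = -0.4730

The Yule-Walker equations for an AR(p) process read, in matrix form,
  Gamma_p phi = r_p,   with   (Gamma_p)_{ij} = gamma(|i - j|),
                       (r_p)_i = gamma(i),   i,j = 1..p.
Substitute the sample gammas (Toeplitz matrix and right-hand side of size 1):
  Gamma_p = [[1.2882]]
  r_p     = [-0.6093]
With p = 1 this is the single equation gamma(0) phi_1 = gamma(1):
  phi_hat_1 = gamma(1) / gamma(0) = -0.6093 / 1.2882 = -0.4730.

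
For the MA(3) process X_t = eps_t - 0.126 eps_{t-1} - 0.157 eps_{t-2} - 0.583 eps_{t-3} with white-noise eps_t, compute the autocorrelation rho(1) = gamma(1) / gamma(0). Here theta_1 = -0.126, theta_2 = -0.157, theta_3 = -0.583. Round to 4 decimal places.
\rho(1) = -0.0106

For an MA(q) process with theta_0 = 1, the autocovariance is
  gamma(k) = sigma^2 * sum_{i=0..q-k} theta_i * theta_{i+k},
and rho(k) = gamma(k) / gamma(0). Sigma^2 cancels.
  numerator   = (1)*(-0.126) + (-0.126)*(-0.157) + (-0.157)*(-0.583) = -0.014687.
  denominator = (1)^2 + (-0.126)^2 + (-0.157)^2 + (-0.583)^2 = 1.380414.
  rho(1) = -0.014687 / 1.380414 = -0.0106.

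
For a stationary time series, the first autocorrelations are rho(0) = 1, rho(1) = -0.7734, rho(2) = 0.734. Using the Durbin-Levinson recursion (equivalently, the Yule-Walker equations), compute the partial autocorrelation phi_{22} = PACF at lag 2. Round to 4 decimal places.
\phi_{22} = 0.3381

The PACF at lag k is phi_{kk}, the last component of the solution
to the Yule-Walker system G_k phi = r_k where
  (G_k)_{ij} = rho(|i - j|), (r_k)_i = rho(i), i,j = 1..k.
Equivalently, Durbin-Levinson gives phi_{kk} iteratively:
  phi_{11} = rho(1)
  phi_{kk} = [rho(k) - sum_{j=1..k-1} phi_{k-1,j} rho(k-j)]
            / [1 - sum_{j=1..k-1} phi_{k-1,j} rho(j)],
  phi_{k,j} = phi_{k-1,j} - phi_{kk} phi_{k-1,k-j},  j = 1..k-1.
Step k = 1:
  phi_11 = rho(1) = -0.7734.
Step k = 2:
  phi_22 = [rho(2) - phi_11 rho(1)] / [1 - phi_11 rho(1)] = [0.734 - (-0.7734)(-0.7734)] / [1 - (-0.7734)(-0.7734)]
         = 0.13585244 / 0.40185244 = 0.3381.
Therefore phi_{22} = 0.3381.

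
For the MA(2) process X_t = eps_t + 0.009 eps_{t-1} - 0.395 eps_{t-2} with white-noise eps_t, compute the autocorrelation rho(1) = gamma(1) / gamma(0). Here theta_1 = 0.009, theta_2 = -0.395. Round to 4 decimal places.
\rho(1) = 0.0047

For an MA(q) process with theta_0 = 1, the autocovariance is
  gamma(k) = sigma^2 * sum_{i=0..q-k} theta_i * theta_{i+k},
and rho(k) = gamma(k) / gamma(0). Sigma^2 cancels.
  numerator   = (1)*(0.009) + (0.009)*(-0.395) = 0.005445.
  denominator = (1)^2 + (0.009)^2 + (-0.395)^2 = 1.156106.
  rho(1) = 0.005445 / 1.156106 = 0.0047.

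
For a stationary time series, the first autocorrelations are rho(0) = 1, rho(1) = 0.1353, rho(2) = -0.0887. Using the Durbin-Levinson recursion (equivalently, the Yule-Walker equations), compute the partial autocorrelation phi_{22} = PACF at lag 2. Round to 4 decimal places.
\phi_{22} = -0.1090

The PACF at lag k is phi_{kk}, the last component of the solution
to the Yule-Walker system G_k phi = r_k where
  (G_k)_{ij} = rho(|i - j|), (r_k)_i = rho(i), i,j = 1..k.
Equivalently, Durbin-Levinson gives phi_{kk} iteratively:
  phi_{11} = rho(1)
  phi_{kk} = [rho(k) - sum_{j=1..k-1} phi_{k-1,j} rho(k-j)]
            / [1 - sum_{j=1..k-1} phi_{k-1,j} rho(j)],
  phi_{k,j} = phi_{k-1,j} - phi_{kk} phi_{k-1,k-j},  j = 1..k-1.
Step k = 1:
  phi_11 = rho(1) = 0.1353.
Step k = 2:
  phi_22 = [rho(2) - phi_11 rho(1)] / [1 - phi_11 rho(1)] = [-0.0887 - (0.1353)(0.1353)] / [1 - (0.1353)(0.1353)]
         = -0.10700609 / 0.98169391 = -0.109.
Therefore phi_{22} = -0.1090.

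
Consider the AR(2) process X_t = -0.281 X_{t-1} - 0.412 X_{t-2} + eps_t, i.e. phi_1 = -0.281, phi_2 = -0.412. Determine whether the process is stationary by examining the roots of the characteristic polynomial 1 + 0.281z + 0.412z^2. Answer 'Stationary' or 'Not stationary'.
\text{Stationary}

The AR(p) characteristic polynomial is P(z) = 1 + 0.281z + 0.412z^2.
Stationarity requires all roots to lie outside the unit circle, i.e. |z| > 1 for every root.
Set 1 + (0.281) z + (0.412) z^2 = 0, i.e. a z^2 + b z + c = 0 with a = 0.412, b = 0.281, c = 1.
Discriminant D = b^2 - 4ac = (0.281)^2 - 4*(0.412)*1 = 0.078961 - (1.648) = -1.569039.
D < 0, so the roots are the complex-conjugate pair z = (-b +/- i sqrt(-D)) / (2a) = -0.341 +/- 1.5202i.
For a conjugate pair |z|^2 = z * conj(z) = (product of roots) = c/a = 1/(0.412) = 2.427184, so |z| = sqrt(2.427184) = 1.5579 for both roots.
Moduli of all roots: 1.5579, 1.5579.
All moduli strictly greater than 1? Yes.
Verdict: Stationary.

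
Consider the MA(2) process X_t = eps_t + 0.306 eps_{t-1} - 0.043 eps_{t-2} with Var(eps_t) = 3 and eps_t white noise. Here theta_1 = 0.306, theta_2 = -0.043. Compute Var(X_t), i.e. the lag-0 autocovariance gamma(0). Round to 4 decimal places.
\gamma(0) = 3.2865

For an MA(q) process X_t = eps_t + sum_i theta_i eps_{t-i} with
Var(eps_t) = sigma^2, the variance is
  gamma(0) = sigma^2 * (1 + sum_i theta_i^2).
  sum_i theta_i^2 = (0.306)^2 + (-0.043)^2 = 0.093636 + 0.001849 = 0.095485.
  gamma(0) = 3 * (1 + 0.095485) = 3 * 1.095485 = 3.286455, which rounds to 3.2865.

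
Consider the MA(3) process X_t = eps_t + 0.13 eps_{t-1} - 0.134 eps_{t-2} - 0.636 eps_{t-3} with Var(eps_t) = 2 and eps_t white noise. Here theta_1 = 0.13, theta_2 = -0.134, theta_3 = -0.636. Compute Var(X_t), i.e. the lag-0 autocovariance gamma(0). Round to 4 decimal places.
\gamma(0) = 2.8787

For an MA(q) process X_t = eps_t + sum_i theta_i eps_{t-i} with
Var(eps_t) = sigma^2, the variance is
  gamma(0) = sigma^2 * (1 + sum_i theta_i^2).
  sum_i theta_i^2 = (0.13)^2 + (-0.134)^2 + (-0.636)^2 = 0.0169 + 0.017956 + 0.404496 = 0.439352.
  gamma(0) = 2 * (1 + 0.439352) = 2 * 1.439352 = 2.878704, which rounds to 2.8787.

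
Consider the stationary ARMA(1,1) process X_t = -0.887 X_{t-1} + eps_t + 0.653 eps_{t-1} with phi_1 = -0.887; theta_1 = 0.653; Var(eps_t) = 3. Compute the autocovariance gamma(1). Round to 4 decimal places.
\gamma(1) = -1.3853

Multiply the model equation by X_{t-k} and take expectations. With theta_0 = psi_0 = 1 and psi_j the MA(infinity) weights, this gives
  gamma(k) - sum_i phi_i gamma(k-i) = c_k,
  c_k = sigma^2 * sum_{j=k..q} theta_j psi_{j-k}   (c_k = 0 for k > q),
using gamma(-m) = gamma(m).
psi-weights needed (psi_j = theta_j + sum_i phi_i psi_{j-i}):
  psi_1 = theta_1 + phi_1 = 0.653 + (-0.887) = -0.234
Right-hand sides:
  c_0 = sigma^2 (1 + theta_1 psi_1) = 3 * (1 + (0.653)(-0.234)) = 3 * 0.847198 = 2.541594
  c_1 = sigma^2 theta_1 = 3 * (0.653) = 1.959
  c_2 = 0
Equations for k = 0 and k = 1 (AR order 1):
  gamma(0) = phi_1 gamma(1) + c_0
  gamma(1) = phi_1 gamma(0) + c_1
Substituting the second into the first: gamma(0) (1 - phi_1^2) = c_0 + phi_1 c_1, so
  gamma(0) = (c_0 + phi_1 c_1) / (1 - phi_1^2) = (2.541594 + (-0.887)(1.959)) / (1 - (-0.887)^2) = 0.803961 / 0.213231 = 3.770376.
  gamma(1) = phi_1 gamma(0) + c_1 = (-0.887)(3.770376) + (1.959) = -1.385323.
Therefore gamma(1) = -1.3853 (to 4 decimal places).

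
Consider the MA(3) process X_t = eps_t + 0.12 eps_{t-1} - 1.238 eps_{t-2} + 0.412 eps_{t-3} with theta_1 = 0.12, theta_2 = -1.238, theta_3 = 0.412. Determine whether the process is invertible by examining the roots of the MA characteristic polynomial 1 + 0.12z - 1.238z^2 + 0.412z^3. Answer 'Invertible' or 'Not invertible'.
\text{Not invertible}

The MA(q) characteristic polynomial is P(z) = 1 + 0.12z - 1.238z^2 + 0.412z^3.
Invertibility requires all roots to lie outside the unit circle, i.e. |z| > 1 for every root.
Degree 3: look for a simple real root z0 first, then factor out (1 - z/z0) and solve the remaining quadratic.
Testing z0 = 2.5: P(2.5) = 1 + (0.12)(2.5) + (-1.238)(2.5)^2 + (0.412)(2.5)^3
  = 1 + (0.3) + (-7.7375) + (6.4375) = 0.  So z_0 = 2.5 is a root, |z_0| = 2.5.
Divide out the factor (1 - 0.4 z) = (1 - z/z0) (since 1/z0 = 0.4):
  P(z) = (1 - 0.4 z)(1 + (0.52) z + (-1.03) z^2)
  [check: z-coef 0.52 - (0.4) = 0.12; z^2-coef -1.03 - (0.4)(0.52) = -1.238; z^3-coef -(0.4)(-1.03) = 0.412.]
Remaining roots from the quadratic factor 1 + (0.52) z + (-1.03) z^2:
  Set 1 + (0.52) z + (-1.03) z^2 = 0, i.e. a z^2 + b z + c = 0 with a = -1.03, b = 0.52, c = 1.
  Discriminant D = b^2 - 4ac = (0.52)^2 - 4*(-1.03)*1 = 0.2704 - (-4.12) = 4.3904.
  D >= 0, so the roots are real: z = (-b +/- sqrt(D)) / (2a) = (-0.52 +/- 2.095328) / (-2.06).
    z_1 = (-0.52 + 2.095328) / (-2.06) = -0.7647,   |z_1| = 0.7647.
    z_2 = (-0.52 - 2.095328) / (-2.06) = 1.2696,   |z_2| = 1.2696.
Moduli of all roots: 2.5000, 0.7647, 1.2696.
All moduli strictly greater than 1? No.
Verdict: Not invertible.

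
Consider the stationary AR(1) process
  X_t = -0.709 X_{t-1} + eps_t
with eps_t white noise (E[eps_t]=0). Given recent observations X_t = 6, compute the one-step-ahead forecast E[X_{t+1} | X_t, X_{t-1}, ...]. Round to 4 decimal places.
E[X_{t+1} \mid \mathcal F_t] = -4.2540

For an AR(p) model X_t = c + sum_i phi_i X_{t-i} + eps_t, the
one-step-ahead conditional mean is
  E[X_{t+1} | X_t, ...] = c + sum_i phi_i X_{t+1-i}.
Substitute known values:
  E[X_{t+1} | ...] = (-0.709) * (6)
                   = -4.2540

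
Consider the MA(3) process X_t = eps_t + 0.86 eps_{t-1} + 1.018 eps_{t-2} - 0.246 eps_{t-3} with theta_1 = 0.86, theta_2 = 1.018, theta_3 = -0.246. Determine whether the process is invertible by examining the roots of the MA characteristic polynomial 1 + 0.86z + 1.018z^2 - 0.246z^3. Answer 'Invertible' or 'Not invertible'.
\text{Not invertible}

The MA(q) characteristic polynomial is P(z) = 1 + 0.86z + 1.018z^2 - 0.246z^3.
Invertibility requires all roots to lie outside the unit circle, i.e. |z| > 1 for every root.
Degree 3: look for a simple real root z0 first, then factor out (1 - z/z0) and solve the remaining quadratic.
Testing z0 = 5: P(5) = 1 + (0.86)(5) + (1.018)(5)^2 + (-0.246)(5)^3
  = 1 + (4.3) + (25.45) + (-30.75) = 0.  So z_0 = 5 is a root, |z_0| = 5.
Divide out the factor (1 - 0.2 z) = (1 - z/z0) (since 1/z0 = 0.2):
  P(z) = (1 - 0.2 z)(1 + (1.06) z + (1.23) z^2)
  [check: z-coef 1.06 - (0.2) = 0.86; z^2-coef 1.23 - (0.2)(1.06) = 1.018; z^3-coef -(0.2)(1.23) = -0.246.]
Remaining roots from the quadratic factor 1 + (1.06) z + (1.23) z^2:
  Set 1 + (1.06) z + (1.23) z^2 = 0, i.e. a z^2 + b z + c = 0 with a = 1.23, b = 1.06, c = 1.
  Discriminant D = b^2 - 4ac = (1.06)^2 - 4*(1.23)*1 = 1.1236 - (4.92) = -3.7964.
  D < 0, so the roots are the complex-conjugate pair z = (-b +/- i sqrt(-D)) / (2a) = -0.4309 +/- 0.792i.
  For a conjugate pair |z|^2 = z * conj(z) = (product of roots) = c/a = 1/(1.23) = 0.813008, so |z| = sqrt(0.813008) = 0.9017 for both roots.
Moduli of all roots: 5.0000, 0.9017, 0.9017.
All moduli strictly greater than 1? No.
Verdict: Not invertible.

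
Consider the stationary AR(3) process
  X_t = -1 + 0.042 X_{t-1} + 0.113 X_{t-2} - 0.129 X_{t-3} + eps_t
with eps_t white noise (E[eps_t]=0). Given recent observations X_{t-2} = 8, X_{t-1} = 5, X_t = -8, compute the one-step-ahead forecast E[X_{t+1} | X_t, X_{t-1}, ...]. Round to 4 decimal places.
E[X_{t+1} \mid \mathcal F_t] = -1.8030

For an AR(p) model X_t = c + sum_i phi_i X_{t-i} + eps_t, the
one-step-ahead conditional mean is
  E[X_{t+1} | X_t, ...] = c + sum_i phi_i X_{t+1-i}.
Substitute known values:
  E[X_{t+1} | ...] = -1 + (0.042) * (-8) + (0.113) * (5) + (-0.129) * (8)
                   = -1.8030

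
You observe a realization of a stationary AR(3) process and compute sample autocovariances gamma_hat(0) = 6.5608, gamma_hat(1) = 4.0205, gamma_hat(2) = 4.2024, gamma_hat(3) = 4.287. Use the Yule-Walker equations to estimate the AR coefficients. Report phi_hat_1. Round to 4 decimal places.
\hat\phi_{1} = 0.2140

The Yule-Walker equations for an AR(p) process read, in matrix form,
  Gamma_p phi = r_p,   with   (Gamma_p)_{ij} = gamma(|i - j|),
                       (r_p)_i = gamma(i),   i,j = 1..p.
Substitute the sample gammas (Toeplitz matrix and right-hand side of size 3):
  Gamma_p = [[6.5608, 4.0205, 4.2024], [4.0205, 6.5608, 4.0205], [4.2024, 4.0205, 6.5608]]
  r_p     = [4.0205, 4.2024, 4.287]
Written out (R1..R3):
  (R1) 6.5608 phi_1 + 4.0205 phi_2 + 4.2024 phi_3 = 4.0205
  (R2) 4.0205 phi_1 + 6.5608 phi_2 + 4.0205 phi_3 = 4.2024
  (R3) 4.2024 phi_1 + 4.0205 phi_2 + 6.5608 phi_3 = 4.287
Gaussian elimination:
  R2 <- R2 - (4.0205/6.5608) R1 = R2 - (0.612806) R1:  4.097012 phi_2 + 1.445243 phi_3 = 1.738612
  R3 <- R3 - (4.2024/6.5608) R1 = R3 - (0.640532) R1:  1.445243 phi_2 + 3.86903 phi_3 = 1.711743
  R3 <- R3 - (1.445243/4.097012) R2 = R3 - (0.352755) R2:  3.359213 phi_3 = 1.098438
Back-substitution:
  phi_hat_3 = 1.098438 / 3.359213 = 0.326993
  phi_hat_2 = (1.738612 - (1.445243)(0.326993)) / 4.097012 = 0.309013
  phi_hat_1 = (4.0205 - (4.0205)(0.309013) - (4.2024)(0.326993)) / 6.5608 = 0.213992
So phi_hat = [0.2140, 0.3090, 0.3270].
Therefore phi_hat_1 = 0.2140.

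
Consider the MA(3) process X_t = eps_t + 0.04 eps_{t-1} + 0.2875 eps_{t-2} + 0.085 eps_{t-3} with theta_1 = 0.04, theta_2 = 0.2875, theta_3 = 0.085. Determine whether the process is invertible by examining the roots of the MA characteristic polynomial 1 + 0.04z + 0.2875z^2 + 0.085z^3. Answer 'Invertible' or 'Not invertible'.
\text{Invertible}

The MA(q) characteristic polynomial is P(z) = 1 + 0.04z + 0.2875z^2 + 0.085z^3.
Invertibility requires all roots to lie outside the unit circle, i.e. |z| > 1 for every root.
Degree 3: look for a simple real root z0 first, then factor out (1 - z/z0) and solve the remaining quadratic.
Testing z0 = -4: P(-4) = 1 + (0.04)(-4) + (0.2875)(-4)^2 + (0.085)(-4)^3
  = 1 + (-0.16) + (4.6) + (-5.44) = 0.  So z_0 = -4 is a root, |z_0| = 4.
Divide out the factor (1 + 0.25 z) = (1 - z/z0) (since 1/z0 = -0.25):
  P(z) = (1 + 0.25 z)(1 + (-0.21) z + (0.34) z^2)
  [check: z-coef -0.21 - (-0.25) = 0.04; z^2-coef 0.34 - (-0.25)(-0.21) = 0.2875; z^3-coef -(-0.25)(0.34) = 0.085.]
Remaining roots from the quadratic factor 1 + (-0.21) z + (0.34) z^2:
  Set 1 + (-0.21) z + (0.34) z^2 = 0, i.e. a z^2 + b z + c = 0 with a = 0.34, b = -0.21, c = 1.
  Discriminant D = b^2 - 4ac = (-0.21)^2 - 4*(0.34)*1 = 0.0441 - (1.36) = -1.3159.
  D < 0, so the roots are the complex-conjugate pair z = (-b +/- i sqrt(-D)) / (2a) = 0.3088 +/- 1.687i.
  For a conjugate pair |z|^2 = z * conj(z) = (product of roots) = c/a = 1/(0.34) = 2.941176, so |z| = sqrt(2.941176) = 1.715 for both roots.
Moduli of all roots: 4.0000, 1.7150, 1.7150.
All moduli strictly greater than 1? Yes.
Verdict: Invertible.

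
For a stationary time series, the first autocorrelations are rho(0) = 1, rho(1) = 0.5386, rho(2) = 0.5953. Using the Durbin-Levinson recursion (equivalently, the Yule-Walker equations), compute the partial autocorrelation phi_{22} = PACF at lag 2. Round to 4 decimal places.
\phi_{22} = 0.4299

The PACF at lag k is phi_{kk}, the last component of the solution
to the Yule-Walker system G_k phi = r_k where
  (G_k)_{ij} = rho(|i - j|), (r_k)_i = rho(i), i,j = 1..k.
Equivalently, Durbin-Levinson gives phi_{kk} iteratively:
  phi_{11} = rho(1)
  phi_{kk} = [rho(k) - sum_{j=1..k-1} phi_{k-1,j} rho(k-j)]
            / [1 - sum_{j=1..k-1} phi_{k-1,j} rho(j)],
  phi_{k,j} = phi_{k-1,j} - phi_{kk} phi_{k-1,k-j},  j = 1..k-1.
Step k = 1:
  phi_11 = rho(1) = 0.5386.
Step k = 2:
  phi_22 = [rho(2) - phi_11 rho(1)] / [1 - phi_11 rho(1)] = [0.5953 - (0.5386)(0.5386)] / [1 - (0.5386)(0.5386)]
         = 0.30521004 / 0.70991004 = 0.4299.
Therefore phi_{22} = 0.4299.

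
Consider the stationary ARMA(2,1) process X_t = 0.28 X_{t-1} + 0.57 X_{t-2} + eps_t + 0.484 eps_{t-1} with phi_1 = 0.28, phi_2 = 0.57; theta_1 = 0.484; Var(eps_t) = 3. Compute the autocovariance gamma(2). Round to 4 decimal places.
\gamma(2) = 11.7680

Multiply the model equation by X_{t-k} and take expectations. With theta_0 = psi_0 = 1 and psi_j the MA(infinity) weights, this gives
  gamma(k) - sum_i phi_i gamma(k-i) = c_k,
  c_k = sigma^2 * sum_{j=k..q} theta_j psi_{j-k}   (c_k = 0 for k > q),
using gamma(-m) = gamma(m).
psi-weights needed (psi_j = theta_j + sum_i phi_i psi_{j-i}):
  psi_1 = theta_1 + phi_1 = 0.484 + (0.28) = 0.764
Right-hand sides:
  c_0 = sigma^2 (1 + theta_1 psi_1) = 3 * (1 + (0.484)(0.764)) = 3 * 1.369776 = 4.109328
  c_1 = sigma^2 theta_1 = 3 * (0.484) = 1.452
  c_2 = 0
Equations for k = 0, 1, 2 (AR order 2, c_2 = 0):
  (E0) gamma(0) = phi_1 gamma(1) + phi_2 gamma(2) + c_0
  (E1) gamma(1) = phi_1 gamma(0) + phi_2 gamma(1) + c_1
  (E2) gamma(2) = phi_1 gamma(1) + phi_2 gamma(0)
From (E1): gamma(1) = A gamma(0) + B with
  A = phi_1 / (1 - phi_2) = 0.28 / 0.43 = 0.651163,   B = c_1 / (1 - phi_2) = 1.452 / 0.43 = 3.376744.
Insert (E2) into (E0): gamma(0) (1 - phi_2^2) = phi_1 (1 + phi_2) gamma(1) + c_0.
  phi_1 (1 + phi_2) = (0.28)(1.57) = 0.4396,   1 - phi_2^2 = 0.6751.
Replace gamma(1) by A gamma(0) + B and collect gamma(0):
  gamma(0) [0.6751 - (0.4396)(0.651163)] = (0.4396)(3.376744) + 4.109328
  gamma(0) * 0.388849 = 5.593745
  gamma(0) = 5.593745 / 0.388849 = 14.385397.
  gamma(1) = A gamma(0) + B = (0.651163)(14.385397) + (3.376744) = 12.743979.
  gamma(2) = phi_1 gamma(1) + phi_2 gamma(0) = (0.28)(12.743979) + (0.57)(14.385397) = 11.76799.
Therefore gamma(2) = 11.7680 (to 4 decimal places).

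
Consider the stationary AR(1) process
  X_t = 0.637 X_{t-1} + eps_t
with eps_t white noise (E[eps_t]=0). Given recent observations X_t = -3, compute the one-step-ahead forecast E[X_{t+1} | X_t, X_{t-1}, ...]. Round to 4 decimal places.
E[X_{t+1} \mid \mathcal F_t] = -1.9110

For an AR(p) model X_t = c + sum_i phi_i X_{t-i} + eps_t, the
one-step-ahead conditional mean is
  E[X_{t+1} | X_t, ...] = c + sum_i phi_i X_{t+1-i}.
Substitute known values:
  E[X_{t+1} | ...] = (0.637) * (-3)
                   = -1.9110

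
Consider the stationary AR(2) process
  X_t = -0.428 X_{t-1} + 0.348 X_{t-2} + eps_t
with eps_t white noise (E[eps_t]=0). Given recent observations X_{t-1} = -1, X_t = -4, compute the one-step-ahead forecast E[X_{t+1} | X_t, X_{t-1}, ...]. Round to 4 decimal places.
E[X_{t+1} \mid \mathcal F_t] = 1.3640

For an AR(p) model X_t = c + sum_i phi_i X_{t-i} + eps_t, the
one-step-ahead conditional mean is
  E[X_{t+1} | X_t, ...] = c + sum_i phi_i X_{t+1-i}.
Substitute known values:
  E[X_{t+1} | ...] = (-0.428) * (-4) + (0.348) * (-1)
                   = 1.3640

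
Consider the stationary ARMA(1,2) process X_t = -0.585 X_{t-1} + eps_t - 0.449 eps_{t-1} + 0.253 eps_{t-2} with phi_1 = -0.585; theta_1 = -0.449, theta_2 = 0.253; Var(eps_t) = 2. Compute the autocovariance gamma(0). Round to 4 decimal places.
\gamma(0) = 6.3761

Multiply the model equation by X_{t-k} and take expectations. With theta_0 = psi_0 = 1 and psi_j the MA(infinity) weights, this gives
  gamma(k) - sum_i phi_i gamma(k-i) = c_k,
  c_k = sigma^2 * sum_{j=k..q} theta_j psi_{j-k}   (c_k = 0 for k > q),
using gamma(-m) = gamma(m).
psi-weights needed (psi_j = theta_j + sum_i phi_i psi_{j-i}):
  psi_1 = theta_1 + phi_1 = -0.449 + (-0.585) = -1.034
  psi_2 = theta_2 + phi_1 psi_1 = 0.253 + (-0.585)(-1.034) = 0.85789
Right-hand sides:
  c_0 = sigma^2 (1 + theta_1 psi_1 + theta_2 psi_2) = 2 * (1 + (-0.449)(-1.034) + (0.253)(0.85789)) = 2 * 1.681312 = 3.362624
  c_1 = sigma^2 (theta_1 + theta_2 psi_1) = 2 * (-0.449 + (0.253)(-1.034)) = -1.421204
  c_2 = sigma^2 theta_2 = 2 * (0.253) = 0.506
Equations for k = 0 and k = 1 (AR order 1):
  gamma(0) = phi_1 gamma(1) + c_0
  gamma(1) = phi_1 gamma(0) + c_1
Substituting the second into the first: gamma(0) (1 - phi_1^2) = c_0 + phi_1 c_1, so
  gamma(0) = (c_0 + phi_1 c_1) / (1 - phi_1^2) = (3.362624 + (-0.585)(-1.421204)) / (1 - (-0.585)^2) = 4.194029 / 0.657775 = 6.376084.
Therefore gamma(0) = 6.3761 (to 4 decimal places).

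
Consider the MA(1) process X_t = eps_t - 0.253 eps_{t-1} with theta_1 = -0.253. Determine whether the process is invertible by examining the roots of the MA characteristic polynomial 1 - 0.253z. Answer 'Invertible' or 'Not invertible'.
\text{Invertible}

The MA(q) characteristic polynomial is P(z) = 1 - 0.253z.
Invertibility requires all roots to lie outside the unit circle, i.e. |z| > 1 for every root.
This is linear in z: 1 + (-0.253) z = 0  =>  z = -1/(-0.253) = 3.952569,  |z| = 3.952569.
Moduli of all roots: 3.9526.
All moduli strictly greater than 1? Yes.
Verdict: Invertible.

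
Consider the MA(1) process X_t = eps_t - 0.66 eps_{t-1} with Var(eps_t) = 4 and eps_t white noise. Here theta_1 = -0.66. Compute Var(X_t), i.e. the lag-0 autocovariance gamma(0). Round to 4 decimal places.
\gamma(0) = 5.7424

For an MA(q) process X_t = eps_t + sum_i theta_i eps_{t-i} with
Var(eps_t) = sigma^2, the variance is
  gamma(0) = sigma^2 * (1 + sum_i theta_i^2).
  sum_i theta_i^2 = (-0.66)^2 = 0.4356.
  gamma(0) = 4 * (1 + 0.4356) = 4 * 1.4356 = 5.7424.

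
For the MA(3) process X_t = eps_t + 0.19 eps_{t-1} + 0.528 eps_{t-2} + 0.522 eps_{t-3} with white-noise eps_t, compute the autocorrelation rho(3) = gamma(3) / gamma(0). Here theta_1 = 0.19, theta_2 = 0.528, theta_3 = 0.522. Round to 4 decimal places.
\rho(3) = 0.3288

For an MA(q) process with theta_0 = 1, the autocovariance is
  gamma(k) = sigma^2 * sum_{i=0..q-k} theta_i * theta_{i+k},
and rho(k) = gamma(k) / gamma(0). Sigma^2 cancels.
  numerator   = (1)*(0.522) = 0.522.
  denominator = (1)^2 + (0.19)^2 + (0.528)^2 + (0.522)^2 = 1.587368.
  rho(3) = 0.522 / 1.587368 = 0.3288.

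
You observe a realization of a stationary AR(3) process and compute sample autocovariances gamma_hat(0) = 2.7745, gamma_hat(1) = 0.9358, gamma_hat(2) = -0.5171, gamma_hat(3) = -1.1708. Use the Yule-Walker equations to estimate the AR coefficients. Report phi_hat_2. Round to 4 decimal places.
\hat\phi_{2} = -0.2100

The Yule-Walker equations for an AR(p) process read, in matrix form,
  Gamma_p phi = r_p,   with   (Gamma_p)_{ij} = gamma(|i - j|),
                       (r_p)_i = gamma(i),   i,j = 1..p.
Substitute the sample gammas (Toeplitz matrix and right-hand side of size 3):
  Gamma_p = [[2.7745, 0.9358, -0.5171], [0.9358, 2.7745, 0.9358], [-0.5171, 0.9358, 2.7745]]
  r_p     = [0.9358, -0.5171, -1.1708]
Written out (R1..R3):
  (R1) 2.7745 phi_1 + 0.9358 phi_2 - 0.5171 phi_3 = 0.9358
  (R2) 0.9358 phi_1 + 2.7745 phi_2 + 0.9358 phi_3 = -0.5171
  (R3) -0.5171 phi_1 + 0.9358 phi_2 + 2.7745 phi_3 = -1.1708
Gaussian elimination:
  R2 <- R2 - (0.9358/2.7745) R1 = R2 - (0.337286) R1:  2.458868 phi_2 + 1.110211 phi_3 = -0.832732
  R3 <- R3 - (-0.5171/2.7745) R1 = R3 - (-0.186376) R1:  1.110211 phi_2 + 2.678125 phi_3 = -0.996389
  R3 <- R3 - (1.110211/2.458868) R2 = R3 - (0.451513) R2:  2.176851 phi_3 = -0.6204
Back-substitution:
  phi_hat_3 = -0.6204 / 2.176851 = -0.284999
  phi_hat_2 = (-0.832732 - (1.110211)(-0.284999)) / 2.458868 = -0.209984
  phi_hat_1 = (0.9358 - (0.9358)(-0.209984) - (-0.5171)(-0.284999)) / 2.7745 = 0.354994
So phi_hat = [0.3550, -0.2100, -0.2850].
Therefore phi_hat_2 = -0.2100.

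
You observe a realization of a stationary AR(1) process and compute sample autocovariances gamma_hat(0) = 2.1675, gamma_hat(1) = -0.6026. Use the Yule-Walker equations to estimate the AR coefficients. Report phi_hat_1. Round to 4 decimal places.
\hat\phi_{1} = -0.2780

The Yule-Walker equations for an AR(p) process read, in matrix form,
  Gamma_p phi = r_p,   with   (Gamma_p)_{ij} = gamma(|i - j|),
                       (r_p)_i = gamma(i),   i,j = 1..p.
Substitute the sample gammas (Toeplitz matrix and right-hand side of size 1):
  Gamma_p = [[2.1675]]
  r_p     = [-0.6026]
With p = 1 this is the single equation gamma(0) phi_1 = gamma(1):
  phi_hat_1 = gamma(1) / gamma(0) = -0.6026 / 2.1675 = -0.2780.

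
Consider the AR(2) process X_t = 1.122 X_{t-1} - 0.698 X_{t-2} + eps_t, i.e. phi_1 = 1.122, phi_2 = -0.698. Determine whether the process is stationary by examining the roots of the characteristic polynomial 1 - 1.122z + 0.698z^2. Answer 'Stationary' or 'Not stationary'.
\text{Stationary}

The AR(p) characteristic polynomial is P(z) = 1 - 1.122z + 0.698z^2.
Stationarity requires all roots to lie outside the unit circle, i.e. |z| > 1 for every root.
Set 1 + (-1.122) z + (0.698) z^2 = 0, i.e. a z^2 + b z + c = 0 with a = 0.698, b = -1.122, c = 1.
Discriminant D = b^2 - 4ac = (-1.122)^2 - 4*(0.698)*1 = 1.258884 - (2.792) = -1.533116.
D < 0, so the roots are the complex-conjugate pair z = (-b +/- i sqrt(-D)) / (2a) = 0.8037 +/- 0.887i.
For a conjugate pair |z|^2 = z * conj(z) = (product of roots) = c/a = 1/(0.698) = 1.432665, so |z| = sqrt(1.432665) = 1.1969 for both roots.
Moduli of all roots: 1.1969, 1.1969.
All moduli strictly greater than 1? Yes.
Verdict: Stationary.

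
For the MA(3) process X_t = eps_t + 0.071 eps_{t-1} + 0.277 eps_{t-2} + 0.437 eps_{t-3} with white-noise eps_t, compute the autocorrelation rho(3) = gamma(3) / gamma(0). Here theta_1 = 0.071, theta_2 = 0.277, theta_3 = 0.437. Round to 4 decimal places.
\rho(3) = 0.3434

For an MA(q) process with theta_0 = 1, the autocovariance is
  gamma(k) = sigma^2 * sum_{i=0..q-k} theta_i * theta_{i+k},
and rho(k) = gamma(k) / gamma(0). Sigma^2 cancels.
  numerator   = (1)*(0.437) = 0.437.
  denominator = (1)^2 + (0.071)^2 + (0.277)^2 + (0.437)^2 = 1.272739.
  rho(3) = 0.437 / 1.272739 = 0.3434.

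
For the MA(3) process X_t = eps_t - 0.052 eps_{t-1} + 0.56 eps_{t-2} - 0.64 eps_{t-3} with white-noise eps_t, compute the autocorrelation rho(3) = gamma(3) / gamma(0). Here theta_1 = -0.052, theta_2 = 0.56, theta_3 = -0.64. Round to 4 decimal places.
\rho(3) = -0.3708

For an MA(q) process with theta_0 = 1, the autocovariance is
  gamma(k) = sigma^2 * sum_{i=0..q-k} theta_i * theta_{i+k},
and rho(k) = gamma(k) / gamma(0). Sigma^2 cancels.
  numerator   = (1)*(-0.64) = -0.64.
  denominator = (1)^2 + (-0.052)^2 + (0.56)^2 + (-0.64)^2 = 1.725904.
  rho(3) = -0.64 / 1.725904 = -0.3708.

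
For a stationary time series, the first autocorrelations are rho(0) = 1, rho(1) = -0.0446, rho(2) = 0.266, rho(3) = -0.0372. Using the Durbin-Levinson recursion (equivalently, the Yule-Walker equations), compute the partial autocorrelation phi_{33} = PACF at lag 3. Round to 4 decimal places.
\phi_{33} = -0.0180

The PACF at lag k is phi_{kk}, the last component of the solution
to the Yule-Walker system G_k phi = r_k where
  (G_k)_{ij} = rho(|i - j|), (r_k)_i = rho(i), i,j = 1..k.
Equivalently, Durbin-Levinson gives phi_{kk} iteratively:
  phi_{11} = rho(1)
  phi_{kk} = [rho(k) - sum_{j=1..k-1} phi_{k-1,j} rho(k-j)]
            / [1 - sum_{j=1..k-1} phi_{k-1,j} rho(j)],
  phi_{k,j} = phi_{k-1,j} - phi_{kk} phi_{k-1,k-j},  j = 1..k-1.
Step k = 1:
  phi_11 = rho(1) = -0.0446.
Step k = 2:
  phi_22 = [rho(2) - phi_11 rho(1)] / [1 - phi_11 rho(1)] = [0.266 - (-0.0446)(-0.0446)] / [1 - (-0.0446)(-0.0446)]
         = 0.26401084 / 0.99801084 = 0.264537.
  Update: phi_21 = phi_11 - phi_22 phi_11 = -0.0446 - (0.264537)(-0.0446) = -0.032802.
Step k = 3:
  phi_33 = [rho(3) - phi_21 rho(2) - phi_22 rho(1)] / [1 - phi_21 rho(1) - phi_22 rho(2)]
    numerator   = -0.0372 - (-0.032802)(0.266) - (0.264537)(-0.0446) = -0.01667641
    denominator = 1 - (-0.032802)(-0.0446) - (0.264537)(0.266) = 0.92817019
  phi_33 = -0.01667641 / 0.92817019 = -0.018.
Therefore phi_{33} = -0.0180.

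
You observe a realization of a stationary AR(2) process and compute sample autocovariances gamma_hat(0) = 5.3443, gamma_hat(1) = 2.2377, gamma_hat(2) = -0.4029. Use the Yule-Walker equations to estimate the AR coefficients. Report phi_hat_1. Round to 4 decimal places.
\hat\phi_{1} = 0.5460

The Yule-Walker equations for an AR(p) process read, in matrix form,
  Gamma_p phi = r_p,   with   (Gamma_p)_{ij} = gamma(|i - j|),
                       (r_p)_i = gamma(i),   i,j = 1..p.
Substitute the sample gammas (Toeplitz matrix and right-hand side of size 2):
  Gamma_p = [[5.3443, 2.2377], [2.2377, 5.3443]]
  r_p     = [2.2377, -0.4029]
Written out:
  5.3443 phi_1 + 2.2377 phi_2 = 2.2377
  2.2377 phi_1 + 5.3443 phi_2 = -0.4029
Solve by Cramer's rule:
  det = gamma(0)^2 - gamma(1)^2 = (5.3443)^2 - (2.2377)^2 = 28.56154249 - 5.00730129 = 23.5542412
  phi_hat_1 = [gamma(1) gamma(0) - gamma(1) gamma(2)] / det = [(2.2377)(5.3443) - (2.2377)(-0.4029)] / 23.5542412 = 12.86050944 / 23.5542412 = 0.546
  phi_hat_2 = [gamma(0) gamma(2) - gamma(1)^2] / det = [(5.3443)(-0.4029) - (2.2377)^2] / 23.5542412 = -7.16051976 / 23.5542412 = -0.304
So phi_hat = [0.5460, -0.3040].
Therefore phi_hat_1 = 0.5460.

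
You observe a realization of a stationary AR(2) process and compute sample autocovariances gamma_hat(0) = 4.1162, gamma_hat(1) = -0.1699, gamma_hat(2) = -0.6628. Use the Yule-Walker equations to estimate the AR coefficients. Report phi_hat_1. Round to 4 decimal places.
\hat\phi_{1} = -0.0480

The Yule-Walker equations for an AR(p) process read, in matrix form,
  Gamma_p phi = r_p,   with   (Gamma_p)_{ij} = gamma(|i - j|),
                       (r_p)_i = gamma(i),   i,j = 1..p.
Substitute the sample gammas (Toeplitz matrix and right-hand side of size 2):
  Gamma_p = [[4.1162, -0.1699], [-0.1699, 4.1162]]
  r_p     = [-0.1699, -0.6628]
Written out:
  4.1162 phi_1 - 0.1699 phi_2 = -0.1699
  -0.1699 phi_1 + 4.1162 phi_2 = -0.6628
Solve by Cramer's rule:
  det = gamma(0)^2 - gamma(1)^2 = (4.1162)^2 - (-0.1699)^2 = 16.94310244 - 0.02886601 = 16.91423643
  phi_hat_1 = [gamma(1) gamma(0) - gamma(1) gamma(2)] / det = [(-0.1699)(4.1162) - (-0.1699)(-0.6628)] / 16.91423643 = -0.8119521 / 16.91423643 = -0.048
  phi_hat_2 = [gamma(0) gamma(2) - gamma(1)^2] / det = [(4.1162)(-0.6628) - (-0.1699)^2] / 16.91423643 = -2.75708337 / 16.91423643 = -0.163
So phi_hat = [-0.0480, -0.1630].
Therefore phi_hat_1 = -0.0480.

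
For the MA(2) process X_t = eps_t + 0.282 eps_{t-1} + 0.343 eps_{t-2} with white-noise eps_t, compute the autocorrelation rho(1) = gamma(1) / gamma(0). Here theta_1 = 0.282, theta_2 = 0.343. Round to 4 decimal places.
\rho(1) = 0.3164

For an MA(q) process with theta_0 = 1, the autocovariance is
  gamma(k) = sigma^2 * sum_{i=0..q-k} theta_i * theta_{i+k},
and rho(k) = gamma(k) / gamma(0). Sigma^2 cancels.
  numerator   = (1)*(0.282) + (0.282)*(0.343) = 0.378726.
  denominator = (1)^2 + (0.282)^2 + (0.343)^2 = 1.197173.
  rho(1) = 0.378726 / 1.197173 = 0.3164.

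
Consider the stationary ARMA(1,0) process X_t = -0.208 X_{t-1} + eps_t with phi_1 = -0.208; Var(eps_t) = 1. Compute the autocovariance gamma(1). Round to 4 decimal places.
\gamma(1) = -0.2174

Multiply the model equation by X_{t-k} and take expectations. With theta_0 = psi_0 = 1 and psi_j the MA(infinity) weights, this gives
  gamma(k) - sum_i phi_i gamma(k-i) = c_k,
  c_k = sigma^2 * sum_{j=k..q} theta_j psi_{j-k}   (c_k = 0 for k > q),
using gamma(-m) = gamma(m).
Pure AR (q = 0): c_0 = sigma^2 = 1, c_k = 0 for k >= 1.
Equations for k = 0 and k = 1 (AR order 1):
  gamma(0) = phi_1 gamma(1) + c_0
  gamma(1) = phi_1 gamma(0) + c_1
Substituting the second into the first: gamma(0) (1 - phi_1^2) = c_0 + phi_1 c_1, so
  gamma(0) = c_0 / (1 - phi_1^2) = 1 / (1 - (-0.208)^2) = 1 / 0.956736 = 1.04522.
  gamma(1) = phi_1 gamma(0) = (-0.208)(1.04522) = -0.217406.
Therefore gamma(1) = -0.2174 (to 4 decimal places).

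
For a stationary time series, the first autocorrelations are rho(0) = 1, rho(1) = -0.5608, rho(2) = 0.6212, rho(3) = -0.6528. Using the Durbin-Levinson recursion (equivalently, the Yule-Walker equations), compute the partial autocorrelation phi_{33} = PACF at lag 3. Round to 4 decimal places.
\phi_{33} = -0.3819

The PACF at lag k is phi_{kk}, the last component of the solution
to the Yule-Walker system G_k phi = r_k where
  (G_k)_{ij} = rho(|i - j|), (r_k)_i = rho(i), i,j = 1..k.
Equivalently, Durbin-Levinson gives phi_{kk} iteratively:
  phi_{11} = rho(1)
  phi_{kk} = [rho(k) - sum_{j=1..k-1} phi_{k-1,j} rho(k-j)]
            / [1 - sum_{j=1..k-1} phi_{k-1,j} rho(j)],
  phi_{k,j} = phi_{k-1,j} - phi_{kk} phi_{k-1,k-j},  j = 1..k-1.
Step k = 1:
  phi_11 = rho(1) = -0.5608.
Step k = 2:
  phi_22 = [rho(2) - phi_11 rho(1)] / [1 - phi_11 rho(1)] = [0.6212 - (-0.5608)(-0.5608)] / [1 - (-0.5608)(-0.5608)]
         = 0.30670336 / 0.68550336 = 0.447413.
  Update: phi_21 = phi_11 - phi_22 phi_11 = -0.5608 - (0.447413)(-0.5608) = -0.309891.
Step k = 3:
  phi_33 = [rho(3) - phi_21 rho(2) - phi_22 rho(1)] / [1 - phi_21 rho(1) - phi_22 rho(2)]
    numerator   = -0.6528 - (-0.309891)(0.6212) - (0.447413)(-0.5608) = -0.20938656
    denominator = 1 - (-0.309891)(-0.5608) - (0.447413)(0.6212) = 0.54828018
  phi_33 = -0.20938656 / 0.54828018 = -0.3819.
Therefore phi_{33} = -0.3819.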